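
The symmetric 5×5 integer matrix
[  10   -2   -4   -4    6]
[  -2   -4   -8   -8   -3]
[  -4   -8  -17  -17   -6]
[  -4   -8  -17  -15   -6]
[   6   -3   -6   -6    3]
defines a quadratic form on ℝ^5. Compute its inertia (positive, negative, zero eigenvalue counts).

Answer: (3, 2, 0)

Derivation:
step 0: pivot 10 → sign +
step 1: pivot -22/5 → sign −
step 2: pivot -1 → sign −
step 3: pivot 2 → sign +
step 4: pivot 3/22 → sign +
signature = (3, 2, 0)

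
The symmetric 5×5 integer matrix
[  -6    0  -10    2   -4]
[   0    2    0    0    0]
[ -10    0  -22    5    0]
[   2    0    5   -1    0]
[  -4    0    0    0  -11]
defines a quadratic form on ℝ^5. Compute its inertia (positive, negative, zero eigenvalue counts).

step 0: pivot -6 → sign −
step 1: pivot 2 → sign +
step 2: pivot -16/3 → sign −
step 3: pivot 3/16 → sign +
step 4: pivot -3 → sign −
signature = (2, 3, 0)

Answer: (2, 3, 0)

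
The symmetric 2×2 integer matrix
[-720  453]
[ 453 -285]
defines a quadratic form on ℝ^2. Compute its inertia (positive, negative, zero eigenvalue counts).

step 0: pivot -720 → sign −
step 1: pivot 1/80 → sign +
signature = (1, 1, 0)

Answer: (1, 1, 0)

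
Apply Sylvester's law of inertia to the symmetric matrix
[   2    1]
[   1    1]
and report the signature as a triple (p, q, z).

Answer: (2, 0, 0)

Derivation:
step 0: pivot 2 → sign +
step 1: pivot 1/2 → sign +
signature = (2, 0, 0)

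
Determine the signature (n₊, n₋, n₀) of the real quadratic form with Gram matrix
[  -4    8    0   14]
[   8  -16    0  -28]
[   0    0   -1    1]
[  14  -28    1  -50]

step 0: pivot -4 → sign −
step 1: pivot -1 → sign −
step 2: row/col 2 already zero → sign 0
step 3: row/col 3 already zero → sign 0
signature = (0, 2, 2)

Answer: (0, 2, 2)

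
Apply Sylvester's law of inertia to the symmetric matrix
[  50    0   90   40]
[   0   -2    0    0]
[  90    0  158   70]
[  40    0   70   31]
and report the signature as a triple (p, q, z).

step 0: pivot 50 → sign +
step 1: pivot -2 → sign −
step 2: pivot -4 → sign −
step 3: row/col 3 already zero → sign 0
signature = (1, 2, 1)

Answer: (1, 2, 1)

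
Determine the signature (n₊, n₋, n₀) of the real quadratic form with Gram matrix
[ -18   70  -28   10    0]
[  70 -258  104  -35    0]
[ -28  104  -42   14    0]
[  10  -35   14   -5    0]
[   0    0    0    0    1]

step 0: pivot -18 → sign −
step 1: pivot 128/9 → sign +
step 2: pivot -1/8 → sign −
step 3: pivot -1/8 → sign −
step 4: pivot 1 → sign +
signature = (2, 3, 0)

Answer: (2, 3, 0)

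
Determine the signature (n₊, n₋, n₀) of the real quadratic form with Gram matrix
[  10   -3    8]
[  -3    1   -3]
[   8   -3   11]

step 0: pivot 10 → sign +
step 1: pivot 1/10 → sign +
step 2: pivot 1 → sign +
signature = (3, 0, 0)

Answer: (3, 0, 0)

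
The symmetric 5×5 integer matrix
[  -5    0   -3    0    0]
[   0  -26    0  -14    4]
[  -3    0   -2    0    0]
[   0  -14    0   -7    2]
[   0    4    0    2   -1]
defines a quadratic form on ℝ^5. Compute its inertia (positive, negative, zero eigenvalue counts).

step 0: pivot -5 → sign −
step 1: pivot -26 → sign −
step 2: pivot -1/5 → sign −
step 3: pivot 7/13 → sign +
step 4: pivot -3/7 → sign −
signature = (1, 4, 0)

Answer: (1, 4, 0)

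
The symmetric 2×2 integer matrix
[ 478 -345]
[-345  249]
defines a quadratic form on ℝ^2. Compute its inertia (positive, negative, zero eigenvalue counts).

Answer: (1, 1, 0)

Derivation:
step 0: pivot 478 → sign +
step 1: pivot -3/478 → sign −
signature = (1, 1, 0)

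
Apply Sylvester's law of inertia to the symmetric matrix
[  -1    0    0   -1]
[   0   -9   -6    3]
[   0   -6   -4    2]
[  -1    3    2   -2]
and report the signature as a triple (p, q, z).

Answer: (0, 2, 2)

Derivation:
step 0: pivot -1 → sign −
step 1: pivot -9 → sign −
step 2: row/col 2 already zero → sign 0
step 3: row/col 3 already zero → sign 0
signature = (0, 2, 2)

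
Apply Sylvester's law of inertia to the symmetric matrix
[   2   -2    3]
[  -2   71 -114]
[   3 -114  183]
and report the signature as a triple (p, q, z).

step 0: pivot 2 → sign +
step 1: pivot 69 → sign +
step 2: pivot -3/46 → sign −
signature = (2, 1, 0)

Answer: (2, 1, 0)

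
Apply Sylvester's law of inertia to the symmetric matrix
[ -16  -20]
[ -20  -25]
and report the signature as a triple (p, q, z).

Answer: (0, 1, 1)

Derivation:
step 0: pivot -16 → sign −
step 1: row/col 1 already zero → sign 0
signature = (0, 1, 1)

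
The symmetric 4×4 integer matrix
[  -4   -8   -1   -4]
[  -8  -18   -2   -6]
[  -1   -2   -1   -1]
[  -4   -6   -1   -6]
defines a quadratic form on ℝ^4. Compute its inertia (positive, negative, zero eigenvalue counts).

step 0: pivot -4 → sign −
step 1: pivot -2 → sign −
step 2: pivot -3/4 → sign −
step 3: row/col 3 already zero → sign 0
signature = (0, 3, 1)

Answer: (0, 3, 1)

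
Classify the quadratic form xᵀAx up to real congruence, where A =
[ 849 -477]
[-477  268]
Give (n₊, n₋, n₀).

step 0: pivot 849 → sign +
step 1: pivot 1/283 → sign +
signature = (2, 0, 0)

Answer: (2, 0, 0)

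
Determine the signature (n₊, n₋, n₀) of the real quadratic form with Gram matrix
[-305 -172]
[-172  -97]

step 0: pivot -305 → sign −
step 1: pivot -1/305 → sign −
signature = (0, 2, 0)

Answer: (0, 2, 0)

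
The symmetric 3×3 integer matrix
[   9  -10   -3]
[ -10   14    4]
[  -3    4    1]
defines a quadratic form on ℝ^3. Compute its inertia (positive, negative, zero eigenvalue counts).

Answer: (2, 1, 0)

Derivation:
step 0: pivot 9 → sign +
step 1: pivot 26/9 → sign +
step 2: pivot -2/13 → sign −
signature = (2, 1, 0)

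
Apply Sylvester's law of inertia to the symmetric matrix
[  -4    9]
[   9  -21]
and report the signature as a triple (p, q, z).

Answer: (0, 2, 0)

Derivation:
step 0: pivot -4 → sign −
step 1: pivot -3/4 → sign −
signature = (0, 2, 0)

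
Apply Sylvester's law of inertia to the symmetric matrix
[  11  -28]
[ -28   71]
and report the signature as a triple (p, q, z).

step 0: pivot 11 → sign +
step 1: pivot -3/11 → sign −
signature = (1, 1, 0)

Answer: (1, 1, 0)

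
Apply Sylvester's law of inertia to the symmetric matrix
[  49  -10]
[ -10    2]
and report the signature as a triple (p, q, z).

Answer: (1, 1, 0)

Derivation:
step 0: pivot 49 → sign +
step 1: pivot -2/49 → sign −
signature = (1, 1, 0)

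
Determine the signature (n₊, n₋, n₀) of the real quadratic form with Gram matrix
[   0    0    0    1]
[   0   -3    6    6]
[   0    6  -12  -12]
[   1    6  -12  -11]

Answer: (1, 2, 1)

Derivation:
step 0: pivot -3 → sign −
step 1: pivot 1 → sign +
step 2: pivot -1 → sign −
step 3: row/col 3 already zero → sign 0
signature = (1, 2, 1)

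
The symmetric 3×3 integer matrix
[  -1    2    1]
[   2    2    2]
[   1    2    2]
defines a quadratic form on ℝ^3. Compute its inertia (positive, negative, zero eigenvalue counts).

Answer: (2, 1, 0)

Derivation:
step 0: pivot -1 → sign −
step 1: pivot 6 → sign +
step 2: pivot 1/3 → sign +
signature = (2, 1, 0)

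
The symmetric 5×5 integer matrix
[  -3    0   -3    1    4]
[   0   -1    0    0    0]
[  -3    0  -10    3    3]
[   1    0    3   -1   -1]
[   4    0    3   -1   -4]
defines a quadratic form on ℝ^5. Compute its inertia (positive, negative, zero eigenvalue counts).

Answer: (1, 4, 0)

Derivation:
step 0: pivot -3 → sign −
step 1: pivot -1 → sign −
step 2: pivot -7 → sign −
step 3: pivot -2/21 → sign −
step 4: pivot 3/2 → sign +
signature = (1, 4, 0)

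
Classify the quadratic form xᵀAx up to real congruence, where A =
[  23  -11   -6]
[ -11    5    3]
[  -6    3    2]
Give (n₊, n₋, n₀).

Answer: (2, 1, 0)

Derivation:
step 0: pivot 23 → sign +
step 1: pivot -6/23 → sign −
step 2: pivot 1/2 → sign +
signature = (2, 1, 0)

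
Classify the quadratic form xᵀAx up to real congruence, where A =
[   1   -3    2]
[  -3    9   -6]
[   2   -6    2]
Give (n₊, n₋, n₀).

Answer: (1, 1, 1)

Derivation:
step 0: pivot 1 → sign +
step 1: pivot -2 → sign −
step 2: row/col 2 already zero → sign 0
signature = (1, 1, 1)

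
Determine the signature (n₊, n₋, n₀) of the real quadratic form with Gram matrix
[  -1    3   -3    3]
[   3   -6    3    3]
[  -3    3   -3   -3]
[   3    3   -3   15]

Answer: (1, 2, 1)

Derivation:
step 0: pivot -1 → sign −
step 1: pivot 3 → sign +
step 2: pivot -6 → sign −
step 3: row/col 3 already zero → sign 0
signature = (1, 2, 1)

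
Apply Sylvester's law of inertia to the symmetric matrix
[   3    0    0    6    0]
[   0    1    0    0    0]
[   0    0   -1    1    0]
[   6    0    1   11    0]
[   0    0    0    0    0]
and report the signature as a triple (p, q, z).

step 0: pivot 3 → sign +
step 1: pivot 1 → sign +
step 2: pivot -1 → sign −
step 3: row/col 3 already zero → sign 0
step 4: row/col 4 already zero → sign 0
signature = (2, 1, 2)

Answer: (2, 1, 2)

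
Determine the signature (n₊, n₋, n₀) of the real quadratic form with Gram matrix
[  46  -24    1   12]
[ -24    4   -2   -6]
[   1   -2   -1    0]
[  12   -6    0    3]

step 0: pivot 46 → sign +
step 1: pivot -196/23 → sign −
step 2: pivot -75/98 → sign −
step 3: row/col 3 already zero → sign 0
signature = (1, 2, 1)

Answer: (1, 2, 1)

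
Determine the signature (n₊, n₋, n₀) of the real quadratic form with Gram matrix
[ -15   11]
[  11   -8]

Answer: (1, 1, 0)

Derivation:
step 0: pivot -15 → sign −
step 1: pivot 1/15 → sign +
signature = (1, 1, 0)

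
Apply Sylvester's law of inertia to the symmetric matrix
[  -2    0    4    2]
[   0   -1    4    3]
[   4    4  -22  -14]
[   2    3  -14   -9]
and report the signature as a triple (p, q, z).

step 0: pivot -2 → sign −
step 1: pivot -1 → sign −
step 2: pivot 2 → sign +
step 3: row/col 3 already zero → sign 0
signature = (1, 2, 1)

Answer: (1, 2, 1)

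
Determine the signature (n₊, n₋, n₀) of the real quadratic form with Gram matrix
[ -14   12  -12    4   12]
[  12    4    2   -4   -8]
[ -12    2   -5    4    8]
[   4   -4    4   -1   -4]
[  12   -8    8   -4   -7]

step 0: pivot -14 → sign −
step 1: pivot 100/7 → sign +
step 2: pivot 12/25 → sign +
step 3: pivot 1 → sign +
step 4: row/col 4 already zero → sign 0
signature = (3, 1, 1)

Answer: (3, 1, 1)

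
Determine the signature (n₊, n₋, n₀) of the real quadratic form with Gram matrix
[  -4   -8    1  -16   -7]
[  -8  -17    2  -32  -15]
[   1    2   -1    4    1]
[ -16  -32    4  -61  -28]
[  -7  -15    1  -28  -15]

step 0: pivot -4 → sign −
step 1: pivot -1 → sign −
step 2: pivot -3/4 → sign −
step 3: pivot 3 → sign +
step 4: pivot -1 → sign −
signature = (1, 4, 0)

Answer: (1, 4, 0)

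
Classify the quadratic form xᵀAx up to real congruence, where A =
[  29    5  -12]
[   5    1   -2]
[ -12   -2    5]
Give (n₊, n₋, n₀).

Answer: (2, 0, 1)

Derivation:
step 0: pivot 29 → sign +
step 1: pivot 4/29 → sign +
step 2: row/col 2 already zero → sign 0
signature = (2, 0, 1)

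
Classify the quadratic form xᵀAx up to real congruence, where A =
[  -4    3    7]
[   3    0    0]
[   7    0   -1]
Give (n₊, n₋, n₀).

Answer: (1, 2, 0)

Derivation:
step 0: pivot -4 → sign −
step 1: pivot 9/4 → sign +
step 2: pivot -1 → sign −
signature = (1, 2, 0)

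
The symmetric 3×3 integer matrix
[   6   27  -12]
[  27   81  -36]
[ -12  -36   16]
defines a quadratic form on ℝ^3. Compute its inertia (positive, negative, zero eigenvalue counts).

step 0: pivot 6 → sign +
step 1: pivot -81/2 → sign −
step 2: row/col 2 already zero → sign 0
signature = (1, 1, 1)

Answer: (1, 1, 1)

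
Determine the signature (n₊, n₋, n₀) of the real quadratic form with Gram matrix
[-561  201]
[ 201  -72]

Answer: (1, 1, 0)

Derivation:
step 0: pivot -561 → sign −
step 1: pivot 3/187 → sign +
signature = (1, 1, 0)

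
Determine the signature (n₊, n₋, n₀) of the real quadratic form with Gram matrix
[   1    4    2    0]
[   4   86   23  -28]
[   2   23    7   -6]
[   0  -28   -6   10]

step 0: pivot 1 → sign +
step 1: pivot 70 → sign +
step 2: pivot -3/14 → sign −
step 3: pivot -6/5 → sign −
signature = (2, 2, 0)

Answer: (2, 2, 0)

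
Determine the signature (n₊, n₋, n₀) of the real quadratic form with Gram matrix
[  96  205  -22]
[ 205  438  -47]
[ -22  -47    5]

Answer: (2, 1, 0)

Derivation:
step 0: pivot 96 → sign +
step 1: pivot 23/96 → sign +
step 2: pivot -1/23 → sign −
signature = (2, 1, 0)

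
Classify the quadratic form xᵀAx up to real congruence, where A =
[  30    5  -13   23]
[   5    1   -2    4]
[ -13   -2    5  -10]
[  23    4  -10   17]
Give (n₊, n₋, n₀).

step 0: pivot 30 → sign +
step 1: pivot 1/6 → sign +
step 2: pivot -4/5 → sign −
step 3: pivot -3/4 → sign −
signature = (2, 2, 0)

Answer: (2, 2, 0)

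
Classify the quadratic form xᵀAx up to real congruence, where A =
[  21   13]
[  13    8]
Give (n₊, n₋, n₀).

step 0: pivot 21 → sign +
step 1: pivot -1/21 → sign −
signature = (1, 1, 0)

Answer: (1, 1, 0)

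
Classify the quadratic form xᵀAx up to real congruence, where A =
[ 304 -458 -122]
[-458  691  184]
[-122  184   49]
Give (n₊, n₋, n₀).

Answer: (2, 0, 1)

Derivation:
step 0: pivot 304 → sign +
step 1: pivot 75/76 → sign +
step 2: row/col 2 already zero → sign 0
signature = (2, 0, 1)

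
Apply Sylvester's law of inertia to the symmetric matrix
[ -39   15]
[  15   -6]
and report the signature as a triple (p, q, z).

step 0: pivot -39 → sign −
step 1: pivot -3/13 → sign −
signature = (0, 2, 0)

Answer: (0, 2, 0)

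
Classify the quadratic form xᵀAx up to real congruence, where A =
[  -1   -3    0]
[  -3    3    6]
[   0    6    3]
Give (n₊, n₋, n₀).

step 0: pivot -1 → sign −
step 1: pivot 12 → sign +
step 2: row/col 2 already zero → sign 0
signature = (1, 1, 1)

Answer: (1, 1, 1)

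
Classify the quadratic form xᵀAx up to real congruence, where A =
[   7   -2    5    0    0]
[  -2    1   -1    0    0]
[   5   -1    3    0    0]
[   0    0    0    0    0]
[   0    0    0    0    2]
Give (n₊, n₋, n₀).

step 0: pivot 7 → sign +
step 1: pivot 3/7 → sign +
step 2: pivot -1 → sign −
step 3: pivot 2 → sign +
step 4: row/col 4 already zero → sign 0
signature = (3, 1, 1)

Answer: (3, 1, 1)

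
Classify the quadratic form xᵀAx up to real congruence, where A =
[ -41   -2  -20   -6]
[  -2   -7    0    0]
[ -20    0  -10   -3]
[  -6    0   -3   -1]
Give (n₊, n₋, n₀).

Answer: (0, 4, 0)

Derivation:
step 0: pivot -41 → sign −
step 1: pivot -283/41 → sign −
step 2: pivot -30/283 → sign −
step 3: pivot -1/10 → sign −
signature = (0, 4, 0)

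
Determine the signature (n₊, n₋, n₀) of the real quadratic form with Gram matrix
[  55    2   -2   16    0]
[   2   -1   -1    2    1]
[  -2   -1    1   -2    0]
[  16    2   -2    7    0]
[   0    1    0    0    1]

Answer: (4, 1, 0)

Derivation:
step 0: pivot 55 → sign +
step 1: pivot -59/55 → sign −
step 2: pivot 102/59 → sign +
step 3: pivot 3/17 → sign +
step 4: pivot 3/2 → sign +
signature = (4, 1, 0)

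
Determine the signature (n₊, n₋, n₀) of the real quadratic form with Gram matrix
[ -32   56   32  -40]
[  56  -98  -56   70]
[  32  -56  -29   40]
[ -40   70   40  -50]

step 0: pivot -32 → sign −
step 1: pivot 3 → sign +
step 2: row/col 2 already zero → sign 0
step 3: row/col 3 already zero → sign 0
signature = (1, 1, 2)

Answer: (1, 1, 2)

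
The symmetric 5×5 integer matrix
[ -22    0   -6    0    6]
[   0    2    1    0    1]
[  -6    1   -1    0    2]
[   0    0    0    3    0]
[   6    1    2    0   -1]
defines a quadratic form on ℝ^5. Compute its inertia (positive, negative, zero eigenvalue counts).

step 0: pivot -22 → sign −
step 1: pivot 2 → sign +
step 2: pivot 3/22 → sign +
step 3: pivot 3 → sign +
step 4: row/col 4 already zero → sign 0
signature = (3, 1, 1)

Answer: (3, 1, 1)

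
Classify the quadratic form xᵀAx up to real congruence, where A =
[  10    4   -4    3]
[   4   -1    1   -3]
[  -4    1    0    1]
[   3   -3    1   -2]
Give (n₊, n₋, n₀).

Answer: (2, 2, 0)

Derivation:
step 0: pivot 10 → sign +
step 1: pivot -13/5 → sign −
step 2: pivot 1 → sign +
step 3: pivot -3/26 → sign −
signature = (2, 2, 0)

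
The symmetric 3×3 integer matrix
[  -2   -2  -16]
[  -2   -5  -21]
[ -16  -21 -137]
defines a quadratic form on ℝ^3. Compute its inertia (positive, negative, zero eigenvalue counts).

Answer: (0, 3, 0)

Derivation:
step 0: pivot -2 → sign −
step 1: pivot -3 → sign −
step 2: pivot -2/3 → sign −
signature = (0, 3, 0)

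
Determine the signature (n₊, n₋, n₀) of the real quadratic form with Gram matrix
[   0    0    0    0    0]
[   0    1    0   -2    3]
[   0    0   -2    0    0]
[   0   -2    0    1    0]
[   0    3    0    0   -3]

Answer: (1, 2, 2)

Derivation:
step 0: pivot 1 → sign +
step 1: pivot -2 → sign −
step 2: pivot -3 → sign −
step 3: row/col 3 already zero → sign 0
step 4: row/col 4 already zero → sign 0
signature = (1, 2, 2)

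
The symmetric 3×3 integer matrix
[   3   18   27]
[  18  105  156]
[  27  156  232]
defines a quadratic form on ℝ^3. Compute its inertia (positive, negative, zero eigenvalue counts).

step 0: pivot 3 → sign +
step 1: pivot -3 → sign −
step 2: pivot 1 → sign +
signature = (2, 1, 0)

Answer: (2, 1, 0)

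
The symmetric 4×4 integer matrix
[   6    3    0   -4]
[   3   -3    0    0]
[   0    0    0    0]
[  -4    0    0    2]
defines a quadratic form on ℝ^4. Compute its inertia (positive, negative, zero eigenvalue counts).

step 0: pivot 6 → sign +
step 1: pivot -9/2 → sign −
step 2: pivot 2/9 → sign +
step 3: row/col 3 already zero → sign 0
signature = (2, 1, 1)

Answer: (2, 1, 1)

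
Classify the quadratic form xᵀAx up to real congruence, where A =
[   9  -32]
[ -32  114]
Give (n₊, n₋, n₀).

step 0: pivot 9 → sign +
step 1: pivot 2/9 → sign +
signature = (2, 0, 0)

Answer: (2, 0, 0)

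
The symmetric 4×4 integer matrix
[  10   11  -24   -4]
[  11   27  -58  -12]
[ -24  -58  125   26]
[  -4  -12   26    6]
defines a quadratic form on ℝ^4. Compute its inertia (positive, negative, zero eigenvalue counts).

Answer: (4, 0, 0)

Derivation:
step 0: pivot 10 → sign +
step 1: pivot 149/10 → sign +
step 2: pivot 57/149 → sign +
step 3: pivot 6/19 → sign +
signature = (4, 0, 0)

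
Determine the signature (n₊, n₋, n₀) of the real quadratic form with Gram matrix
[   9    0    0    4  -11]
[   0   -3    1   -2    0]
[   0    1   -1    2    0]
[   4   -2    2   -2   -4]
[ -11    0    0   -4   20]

Answer: (3, 2, 0)

Derivation:
step 0: pivot 9 → sign +
step 1: pivot -3 → sign −
step 2: pivot -2/3 → sign −
step 3: pivot 2/9 → sign +
step 4: pivot 3 → sign +
signature = (3, 2, 0)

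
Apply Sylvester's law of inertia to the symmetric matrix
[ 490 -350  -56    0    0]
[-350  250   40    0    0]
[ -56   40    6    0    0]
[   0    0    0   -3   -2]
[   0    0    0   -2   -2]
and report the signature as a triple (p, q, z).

Answer: (1, 3, 1)

Derivation:
step 0: pivot 490 → sign +
step 1: pivot -2/5 → sign −
step 2: pivot -3 → sign −
step 3: pivot -2/3 → sign −
step 4: row/col 4 already zero → sign 0
signature = (1, 3, 1)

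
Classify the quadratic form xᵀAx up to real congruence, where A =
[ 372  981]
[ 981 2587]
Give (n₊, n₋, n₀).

step 0: pivot 372 → sign +
step 1: pivot 1/124 → sign +
signature = (2, 0, 0)

Answer: (2, 0, 0)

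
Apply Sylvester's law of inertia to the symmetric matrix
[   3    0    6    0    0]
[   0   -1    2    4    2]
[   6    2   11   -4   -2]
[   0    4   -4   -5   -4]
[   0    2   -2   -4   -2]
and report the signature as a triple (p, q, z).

step 0: pivot 3 → sign +
step 1: pivot -1 → sign −
step 2: pivot 3 → sign +
step 3: pivot 17/3 → sign +
step 4: pivot 6/17 → sign +
signature = (4, 1, 0)

Answer: (4, 1, 0)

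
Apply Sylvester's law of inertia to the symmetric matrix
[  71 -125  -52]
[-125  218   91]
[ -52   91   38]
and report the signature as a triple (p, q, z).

Answer: (2, 1, 0)

Derivation:
step 0: pivot 71 → sign +
step 1: pivot -147/71 → sign −
step 2: pivot 3/49 → sign +
signature = (2, 1, 0)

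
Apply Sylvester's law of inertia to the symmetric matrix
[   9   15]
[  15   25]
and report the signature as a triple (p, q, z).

step 0: pivot 9 → sign +
step 1: row/col 1 already zero → sign 0
signature = (1, 0, 1)

Answer: (1, 0, 1)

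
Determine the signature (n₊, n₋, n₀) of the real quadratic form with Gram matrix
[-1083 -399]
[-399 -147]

Answer: (0, 1, 1)

Derivation:
step 0: pivot -1083 → sign −
step 1: row/col 1 already zero → sign 0
signature = (0, 1, 1)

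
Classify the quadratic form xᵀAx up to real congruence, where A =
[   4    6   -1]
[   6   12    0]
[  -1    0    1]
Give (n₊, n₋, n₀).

step 0: pivot 4 → sign +
step 1: pivot 3 → sign +
step 2: row/col 2 already zero → sign 0
signature = (2, 0, 1)

Answer: (2, 0, 1)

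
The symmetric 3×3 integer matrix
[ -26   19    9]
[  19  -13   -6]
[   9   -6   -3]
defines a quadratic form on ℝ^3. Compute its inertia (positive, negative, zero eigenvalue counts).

step 0: pivot -26 → sign −
step 1: pivot 23/26 → sign +
step 2: pivot -6/23 → sign −
signature = (1, 2, 0)

Answer: (1, 2, 0)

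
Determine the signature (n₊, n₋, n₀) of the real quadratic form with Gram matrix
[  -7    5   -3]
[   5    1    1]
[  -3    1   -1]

Answer: (1, 1, 1)

Derivation:
step 0: pivot -7 → sign −
step 1: pivot 32/7 → sign +
step 2: row/col 2 already zero → sign 0
signature = (1, 1, 1)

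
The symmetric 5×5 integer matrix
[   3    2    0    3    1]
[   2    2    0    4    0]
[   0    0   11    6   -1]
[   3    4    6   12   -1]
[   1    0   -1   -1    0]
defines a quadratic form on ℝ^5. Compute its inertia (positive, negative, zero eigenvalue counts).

Answer: (3, 1, 1)

Derivation:
step 0: pivot 3 → sign +
step 1: pivot 2/3 → sign +
step 2: pivot 11 → sign +
step 3: pivot -3/11 → sign −
step 4: row/col 4 already zero → sign 0
signature = (3, 1, 1)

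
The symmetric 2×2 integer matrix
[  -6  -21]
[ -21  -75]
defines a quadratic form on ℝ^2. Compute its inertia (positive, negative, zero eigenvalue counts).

step 0: pivot -6 → sign −
step 1: pivot -3/2 → sign −
signature = (0, 2, 0)

Answer: (0, 2, 0)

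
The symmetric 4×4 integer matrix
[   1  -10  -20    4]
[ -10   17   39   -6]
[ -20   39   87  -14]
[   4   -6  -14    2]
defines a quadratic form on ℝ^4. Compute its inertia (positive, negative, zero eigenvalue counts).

Answer: (1, 3, 0)

Derivation:
step 0: pivot 1 → sign +
step 1: pivot -83 → sign −
step 2: pivot -58/83 → sign −
step 3: pivot -2/29 → sign −
signature = (1, 3, 0)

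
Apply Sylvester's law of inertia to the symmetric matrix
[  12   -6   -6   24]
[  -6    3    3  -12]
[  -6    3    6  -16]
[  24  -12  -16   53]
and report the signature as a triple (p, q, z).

step 0: pivot 12 → sign +
step 1: pivot 3 → sign +
step 2: pivot -1/3 → sign −
step 3: row/col 3 already zero → sign 0
signature = (2, 1, 1)

Answer: (2, 1, 1)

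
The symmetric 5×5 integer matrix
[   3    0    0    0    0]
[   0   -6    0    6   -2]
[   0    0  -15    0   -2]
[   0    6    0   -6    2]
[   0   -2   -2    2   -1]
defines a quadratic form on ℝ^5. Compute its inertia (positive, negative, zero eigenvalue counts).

Answer: (1, 3, 1)

Derivation:
step 0: pivot 3 → sign +
step 1: pivot -6 → sign −
step 2: pivot -15 → sign −
step 3: pivot -1/15 → sign −
step 4: row/col 4 already zero → sign 0
signature = (1, 3, 1)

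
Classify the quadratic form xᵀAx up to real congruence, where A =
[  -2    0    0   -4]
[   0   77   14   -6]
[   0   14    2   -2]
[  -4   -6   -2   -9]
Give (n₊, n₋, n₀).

Answer: (2, 2, 0)

Derivation:
step 0: pivot -2 → sign −
step 1: pivot 77 → sign +
step 2: pivot -6/11 → sign −
step 3: pivot 1/21 → sign +
signature = (2, 2, 0)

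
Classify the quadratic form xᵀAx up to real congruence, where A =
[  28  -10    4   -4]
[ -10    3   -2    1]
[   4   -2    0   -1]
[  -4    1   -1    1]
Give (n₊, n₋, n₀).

step 0: pivot 28 → sign +
step 1: pivot -4/7 → sign −
step 2: pivot 3/4 → sign +
step 3: row/col 3 already zero → sign 0
signature = (2, 1, 1)

Answer: (2, 1, 1)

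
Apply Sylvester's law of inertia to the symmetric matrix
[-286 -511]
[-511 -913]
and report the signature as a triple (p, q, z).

Answer: (1, 1, 0)

Derivation:
step 0: pivot -286 → sign −
step 1: pivot 3/286 → sign +
signature = (1, 1, 0)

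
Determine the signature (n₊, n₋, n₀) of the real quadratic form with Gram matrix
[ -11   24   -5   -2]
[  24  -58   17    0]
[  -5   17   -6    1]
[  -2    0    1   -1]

step 0: pivot -11 → sign −
step 1: pivot -62/11 → sign −
step 2: pivot 177/62 → sign +
step 3: pivot -1/59 → sign −
signature = (1, 3, 0)

Answer: (1, 3, 0)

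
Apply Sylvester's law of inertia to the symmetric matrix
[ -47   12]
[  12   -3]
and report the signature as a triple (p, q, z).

step 0: pivot -47 → sign −
step 1: pivot 3/47 → sign +
signature = (1, 1, 0)

Answer: (1, 1, 0)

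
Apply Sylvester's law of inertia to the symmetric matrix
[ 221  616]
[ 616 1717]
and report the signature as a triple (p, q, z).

step 0: pivot 221 → sign +
step 1: pivot 1/221 → sign +
signature = (2, 0, 0)

Answer: (2, 0, 0)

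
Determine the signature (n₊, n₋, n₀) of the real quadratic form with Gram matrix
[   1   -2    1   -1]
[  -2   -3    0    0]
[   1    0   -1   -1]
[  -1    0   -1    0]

step 0: pivot 1 → sign +
step 1: pivot -7 → sign −
step 2: pivot -10/7 → sign −
step 3: pivot -1/5 → sign −
signature = (1, 3, 0)

Answer: (1, 3, 0)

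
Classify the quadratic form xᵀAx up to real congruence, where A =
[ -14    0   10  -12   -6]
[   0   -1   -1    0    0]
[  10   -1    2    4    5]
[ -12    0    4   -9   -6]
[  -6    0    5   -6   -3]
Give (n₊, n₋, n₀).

step 0: pivot -14 → sign −
step 1: pivot -1 → sign −
step 2: pivot 71/7 → sign +
step 3: pivot -55/71 → sign −
step 4: pivot -6/55 → sign −
signature = (1, 4, 0)

Answer: (1, 4, 0)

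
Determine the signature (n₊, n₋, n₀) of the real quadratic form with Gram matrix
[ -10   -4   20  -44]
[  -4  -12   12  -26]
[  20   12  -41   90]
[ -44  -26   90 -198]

step 0: pivot -10 → sign −
step 1: pivot -52/5 → sign −
step 2: pivot 7/13 → sign +
step 3: pivot -3/7 → sign −
signature = (1, 3, 0)

Answer: (1, 3, 0)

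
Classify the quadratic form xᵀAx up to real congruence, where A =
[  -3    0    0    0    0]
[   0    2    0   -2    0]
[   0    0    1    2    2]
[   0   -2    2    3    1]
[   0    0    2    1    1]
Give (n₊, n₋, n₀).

Answer: (2, 2, 1)

Derivation:
step 0: pivot -3 → sign −
step 1: pivot 2 → sign +
step 2: pivot 1 → sign +
step 3: pivot -3 → sign −
step 4: row/col 4 already zero → sign 0
signature = (2, 2, 1)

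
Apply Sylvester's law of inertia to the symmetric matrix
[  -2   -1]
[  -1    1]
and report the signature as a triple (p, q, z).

step 0: pivot -2 → sign −
step 1: pivot 3/2 → sign +
signature = (1, 1, 0)

Answer: (1, 1, 0)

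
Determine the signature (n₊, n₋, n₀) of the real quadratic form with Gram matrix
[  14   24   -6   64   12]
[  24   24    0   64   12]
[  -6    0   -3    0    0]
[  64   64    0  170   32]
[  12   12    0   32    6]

Answer: (2, 2, 1)

Derivation:
step 0: pivot 14 → sign +
step 1: pivot -120/7 → sign −
step 2: pivot 3/5 → sign +
step 3: pivot -2/3 → sign −
step 4: row/col 4 already zero → sign 0
signature = (2, 2, 1)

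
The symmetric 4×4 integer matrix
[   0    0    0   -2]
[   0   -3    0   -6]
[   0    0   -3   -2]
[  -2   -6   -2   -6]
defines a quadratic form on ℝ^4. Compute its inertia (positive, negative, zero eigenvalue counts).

Answer: (1, 3, 0)

Derivation:
step 0: pivot -3 → sign −
step 1: pivot -3 → sign −
step 2: pivot 22/3 → sign +
step 3: pivot -6/11 → sign −
signature = (1, 3, 0)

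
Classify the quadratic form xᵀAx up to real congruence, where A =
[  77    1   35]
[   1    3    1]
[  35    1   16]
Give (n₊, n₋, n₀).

Answer: (2, 1, 0)

Derivation:
step 0: pivot 77 → sign +
step 1: pivot 230/77 → sign +
step 2: pivot -1/115 → sign −
signature = (2, 1, 0)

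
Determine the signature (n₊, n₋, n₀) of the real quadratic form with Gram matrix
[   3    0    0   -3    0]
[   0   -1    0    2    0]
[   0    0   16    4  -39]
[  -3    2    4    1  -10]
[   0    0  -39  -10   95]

step 0: pivot 3 → sign +
step 1: pivot -1 → sign −
step 2: pivot 16 → sign +
step 3: pivot 1 → sign +
step 4: pivot -1/8 → sign −
signature = (3, 2, 0)

Answer: (3, 2, 0)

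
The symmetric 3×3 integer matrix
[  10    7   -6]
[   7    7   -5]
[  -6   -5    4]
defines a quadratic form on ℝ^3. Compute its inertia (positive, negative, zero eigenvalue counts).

Answer: (3, 0, 0)

Derivation:
step 0: pivot 10 → sign +
step 1: pivot 21/10 → sign +
step 2: pivot 2/21 → sign +
signature = (3, 0, 0)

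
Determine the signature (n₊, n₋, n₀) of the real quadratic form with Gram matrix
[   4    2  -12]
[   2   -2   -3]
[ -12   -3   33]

Answer: (1, 1, 1)

Derivation:
step 0: pivot 4 → sign +
step 1: pivot -3 → sign −
step 2: row/col 2 already zero → sign 0
signature = (1, 1, 1)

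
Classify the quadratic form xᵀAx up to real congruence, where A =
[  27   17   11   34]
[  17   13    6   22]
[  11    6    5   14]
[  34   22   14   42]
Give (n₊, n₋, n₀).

step 0: pivot 27 → sign +
step 1: pivot 62/27 → sign +
step 2: pivot 9/62 → sign +
step 3: pivot -2 → sign −
signature = (3, 1, 0)

Answer: (3, 1, 0)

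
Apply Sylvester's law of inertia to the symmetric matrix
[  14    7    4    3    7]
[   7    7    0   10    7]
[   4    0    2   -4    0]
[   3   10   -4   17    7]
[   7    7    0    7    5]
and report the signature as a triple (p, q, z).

Answer: (3, 2, 0)

Derivation:
step 0: pivot 14 → sign +
step 1: pivot 7/2 → sign +
step 2: pivot -2/7 → sign −
step 3: pivot -30/7 → sign −
step 4: pivot 1/10 → sign +
signature = (3, 2, 0)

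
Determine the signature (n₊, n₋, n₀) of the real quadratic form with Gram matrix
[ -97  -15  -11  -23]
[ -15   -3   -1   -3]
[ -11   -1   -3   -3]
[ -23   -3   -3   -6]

Answer: (0, 4, 0)

Derivation:
step 0: pivot -97 → sign −
step 1: pivot -66/97 → sign −
step 2: pivot -34/33 → sign −
step 3: pivot -1/17 → sign −
signature = (0, 4, 0)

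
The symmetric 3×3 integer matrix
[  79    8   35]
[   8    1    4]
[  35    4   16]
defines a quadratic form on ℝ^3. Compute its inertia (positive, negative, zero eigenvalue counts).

step 0: pivot 79 → sign +
step 1: pivot 15/79 → sign +
step 2: pivot -3/5 → sign −
signature = (2, 1, 0)

Answer: (2, 1, 0)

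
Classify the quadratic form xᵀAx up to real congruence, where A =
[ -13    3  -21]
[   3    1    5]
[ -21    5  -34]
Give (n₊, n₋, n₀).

Answer: (1, 2, 0)

Derivation:
step 0: pivot -13 → sign −
step 1: pivot 22/13 → sign +
step 2: pivot -1/11 → sign −
signature = (1, 2, 0)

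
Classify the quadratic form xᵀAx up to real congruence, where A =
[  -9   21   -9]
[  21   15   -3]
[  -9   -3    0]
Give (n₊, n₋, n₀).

step 0: pivot -9 → sign −
step 1: pivot 64 → sign +
step 2: row/col 2 already zero → sign 0
signature = (1, 1, 1)

Answer: (1, 1, 1)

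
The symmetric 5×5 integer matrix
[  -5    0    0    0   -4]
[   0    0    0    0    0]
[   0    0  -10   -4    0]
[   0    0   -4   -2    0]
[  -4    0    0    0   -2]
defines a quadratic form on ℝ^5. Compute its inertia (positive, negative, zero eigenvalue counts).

step 0: pivot -5 → sign −
step 1: pivot -10 → sign −
step 2: pivot -2/5 → sign −
step 3: pivot 6/5 → sign +
step 4: row/col 4 already zero → sign 0
signature = (1, 3, 1)

Answer: (1, 3, 1)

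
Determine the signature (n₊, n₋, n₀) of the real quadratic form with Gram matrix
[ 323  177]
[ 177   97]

Answer: (2, 0, 0)

Derivation:
step 0: pivot 323 → sign +
step 1: pivot 2/323 → sign +
signature = (2, 0, 0)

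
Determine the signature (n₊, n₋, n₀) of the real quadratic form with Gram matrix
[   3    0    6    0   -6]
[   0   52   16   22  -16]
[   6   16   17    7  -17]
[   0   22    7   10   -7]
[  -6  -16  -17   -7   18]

step 0: pivot 3 → sign +
step 1: pivot 52 → sign +
step 2: pivot 1/13 → sign +
step 3: pivot 1 → sign +
step 4: row/col 4 already zero → sign 0
signature = (4, 0, 1)

Answer: (4, 0, 1)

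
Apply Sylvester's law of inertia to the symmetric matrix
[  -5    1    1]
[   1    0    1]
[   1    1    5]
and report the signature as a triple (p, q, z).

Answer: (1, 2, 0)

Derivation:
step 0: pivot -5 → sign −
step 1: pivot 1/5 → sign +
step 2: pivot -2 → sign −
signature = (1, 2, 0)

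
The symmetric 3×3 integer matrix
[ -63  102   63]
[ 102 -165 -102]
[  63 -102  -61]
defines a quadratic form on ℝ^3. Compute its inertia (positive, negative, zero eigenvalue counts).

Answer: (2, 1, 0)

Derivation:
step 0: pivot -63 → sign −
step 1: pivot 1/7 → sign +
step 2: pivot 2 → sign +
signature = (2, 1, 0)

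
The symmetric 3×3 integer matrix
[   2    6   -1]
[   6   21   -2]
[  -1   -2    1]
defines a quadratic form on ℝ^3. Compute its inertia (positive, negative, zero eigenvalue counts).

Answer: (3, 0, 0)

Derivation:
step 0: pivot 2 → sign +
step 1: pivot 3 → sign +
step 2: pivot 1/6 → sign +
signature = (3, 0, 0)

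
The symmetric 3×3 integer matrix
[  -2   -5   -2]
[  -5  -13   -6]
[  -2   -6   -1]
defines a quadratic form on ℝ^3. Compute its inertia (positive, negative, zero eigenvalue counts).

step 0: pivot -2 → sign −
step 1: pivot -1/2 → sign −
step 2: pivot 3 → sign +
signature = (1, 2, 0)

Answer: (1, 2, 0)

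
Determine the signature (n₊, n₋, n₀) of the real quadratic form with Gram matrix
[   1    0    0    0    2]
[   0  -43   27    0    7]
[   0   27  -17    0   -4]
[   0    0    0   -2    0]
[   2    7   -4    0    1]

step 0: pivot 1 → sign +
step 1: pivot -43 → sign −
step 2: pivot -2/43 → sign −
step 3: pivot -2 → sign −
step 4: pivot 3/2 → sign +
signature = (2, 3, 0)

Answer: (2, 3, 0)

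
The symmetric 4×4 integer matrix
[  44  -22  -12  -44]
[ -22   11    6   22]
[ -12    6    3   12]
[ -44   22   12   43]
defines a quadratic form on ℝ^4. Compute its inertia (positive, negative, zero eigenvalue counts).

step 0: pivot 44 → sign +
step 1: pivot -3/11 → sign −
step 2: pivot -1 → sign −
step 3: row/col 3 already zero → sign 0
signature = (1, 2, 1)

Answer: (1, 2, 1)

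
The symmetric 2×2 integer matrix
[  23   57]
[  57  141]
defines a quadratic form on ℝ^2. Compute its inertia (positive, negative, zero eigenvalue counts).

step 0: pivot 23 → sign +
step 1: pivot -6/23 → sign −
signature = (1, 1, 0)

Answer: (1, 1, 0)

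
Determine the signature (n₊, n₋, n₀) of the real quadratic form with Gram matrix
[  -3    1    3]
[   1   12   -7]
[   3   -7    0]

Answer: (2, 1, 0)

Derivation:
step 0: pivot -3 → sign −
step 1: pivot 37/3 → sign +
step 2: pivot 3/37 → sign +
signature = (2, 1, 0)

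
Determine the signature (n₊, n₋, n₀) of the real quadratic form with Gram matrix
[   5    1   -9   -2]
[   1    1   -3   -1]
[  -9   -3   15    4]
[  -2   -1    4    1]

step 0: pivot 5 → sign +
step 1: pivot 4/5 → sign +
step 2: pivot -3 → sign −
step 3: pivot -1/6 → sign −
signature = (2, 2, 0)

Answer: (2, 2, 0)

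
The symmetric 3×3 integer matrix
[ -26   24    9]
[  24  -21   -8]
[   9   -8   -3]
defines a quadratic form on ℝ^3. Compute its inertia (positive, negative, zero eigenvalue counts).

step 0: pivot -26 → sign −
step 1: pivot 15/13 → sign +
step 2: pivot 1/30 → sign +
signature = (2, 1, 0)

Answer: (2, 1, 0)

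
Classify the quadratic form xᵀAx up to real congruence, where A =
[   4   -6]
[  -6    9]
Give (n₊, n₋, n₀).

step 0: pivot 4 → sign +
step 1: row/col 1 already zero → sign 0
signature = (1, 0, 1)

Answer: (1, 0, 1)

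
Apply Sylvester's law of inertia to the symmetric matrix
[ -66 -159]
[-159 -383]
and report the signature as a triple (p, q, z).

step 0: pivot -66 → sign −
step 1: pivot 1/22 → sign +
signature = (1, 1, 0)

Answer: (1, 1, 0)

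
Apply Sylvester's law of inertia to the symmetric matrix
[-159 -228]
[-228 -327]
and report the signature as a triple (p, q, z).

step 0: pivot -159 → sign −
step 1: pivot -3/53 → sign −
signature = (0, 2, 0)

Answer: (0, 2, 0)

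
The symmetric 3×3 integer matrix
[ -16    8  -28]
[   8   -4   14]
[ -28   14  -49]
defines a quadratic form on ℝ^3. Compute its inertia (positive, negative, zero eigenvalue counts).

step 0: pivot -16 → sign −
step 1: row/col 1 already zero → sign 0
step 2: row/col 2 already zero → sign 0
signature = (0, 1, 2)

Answer: (0, 1, 2)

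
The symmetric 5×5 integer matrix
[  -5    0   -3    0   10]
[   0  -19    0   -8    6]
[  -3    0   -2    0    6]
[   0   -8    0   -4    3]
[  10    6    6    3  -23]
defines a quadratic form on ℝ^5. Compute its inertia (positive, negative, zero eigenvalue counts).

Answer: (0, 5, 0)

Derivation:
step 0: pivot -5 → sign −
step 1: pivot -19 → sign −
step 2: pivot -1/5 → sign −
step 3: pivot -12/19 → sign −
step 4: pivot -3/4 → sign −
signature = (0, 5, 0)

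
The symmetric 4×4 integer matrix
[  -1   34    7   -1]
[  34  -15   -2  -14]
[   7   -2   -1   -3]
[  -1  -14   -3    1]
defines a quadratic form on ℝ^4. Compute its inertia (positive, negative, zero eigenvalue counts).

step 0: pivot -1 → sign −
step 1: pivot 1141 → sign +
step 2: pivot -928/1141 → sign −
step 3: pivot -3/232 → sign −
signature = (1, 3, 0)

Answer: (1, 3, 0)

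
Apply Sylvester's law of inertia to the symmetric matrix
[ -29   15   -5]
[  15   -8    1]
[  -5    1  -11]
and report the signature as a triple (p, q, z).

step 0: pivot -29 → sign −
step 1: pivot -7/29 → sign −
step 2: pivot 2/7 → sign +
signature = (1, 2, 0)

Answer: (1, 2, 0)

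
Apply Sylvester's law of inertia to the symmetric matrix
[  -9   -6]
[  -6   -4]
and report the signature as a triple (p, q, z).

Answer: (0, 1, 1)

Derivation:
step 0: pivot -9 → sign −
step 1: row/col 1 already zero → sign 0
signature = (0, 1, 1)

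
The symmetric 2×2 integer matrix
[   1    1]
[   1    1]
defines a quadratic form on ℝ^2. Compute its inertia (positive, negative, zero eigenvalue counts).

step 0: pivot 1 → sign +
step 1: row/col 1 already zero → sign 0
signature = (1, 0, 1)

Answer: (1, 0, 1)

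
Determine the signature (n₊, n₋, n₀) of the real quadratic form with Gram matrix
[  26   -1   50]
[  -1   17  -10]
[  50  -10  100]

step 0: pivot 26 → sign +
step 1: pivot 441/26 → sign +
step 2: row/col 2 already zero → sign 0
signature = (2, 0, 1)

Answer: (2, 0, 1)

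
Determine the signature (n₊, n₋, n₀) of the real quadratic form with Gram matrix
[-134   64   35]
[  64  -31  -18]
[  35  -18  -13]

step 0: pivot -134 → sign −
step 1: pivot -29/67 → sign −
step 2: pivot -3/58 → sign −
signature = (0, 3, 0)

Answer: (0, 3, 0)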